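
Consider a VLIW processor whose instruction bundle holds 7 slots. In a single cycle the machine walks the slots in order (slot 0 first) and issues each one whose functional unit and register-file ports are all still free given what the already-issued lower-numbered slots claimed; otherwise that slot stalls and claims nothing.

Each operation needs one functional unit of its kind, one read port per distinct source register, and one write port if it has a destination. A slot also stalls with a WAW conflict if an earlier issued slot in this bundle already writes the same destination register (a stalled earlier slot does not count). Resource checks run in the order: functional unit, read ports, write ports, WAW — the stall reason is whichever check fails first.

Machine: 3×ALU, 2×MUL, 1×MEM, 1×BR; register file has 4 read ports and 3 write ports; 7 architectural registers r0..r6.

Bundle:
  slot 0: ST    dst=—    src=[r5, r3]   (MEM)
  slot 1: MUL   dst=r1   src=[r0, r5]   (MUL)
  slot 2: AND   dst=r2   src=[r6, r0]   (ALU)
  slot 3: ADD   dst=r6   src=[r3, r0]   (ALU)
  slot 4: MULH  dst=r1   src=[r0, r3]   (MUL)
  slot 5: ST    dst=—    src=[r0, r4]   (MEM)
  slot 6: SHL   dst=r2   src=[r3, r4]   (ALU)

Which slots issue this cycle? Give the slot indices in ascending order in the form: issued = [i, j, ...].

#0 MEM src=r5,r3 dispatched  <A:3 Mu:2 Ld:0 B:1 rd:2 wr:3>
#1 MUL src=r0,r5 dispatched  <A:3 Mu:1 Ld:0 B:1 rd:0 wr:2>
#2 ALU src=r6,r0 held:RD_PORT  <A:3 Mu:1 Ld:0 B:1 rd:0 wr:2>
#3 ALU src=r3,r0 held:RD_PORT  <A:3 Mu:1 Ld:0 B:1 rd:0 wr:2>
#4 MUL src=r0,r3 held:RD_PORT  <A:3 Mu:1 Ld:0 B:1 rd:0 wr:2>
#5 MEM src=r0,r4 held:FU  <A:3 Mu:1 Ld:0 B:1 rd:0 wr:2>
#6 ALU src=r3,r4 held:RD_PORT  <A:3 Mu:1 Ld:0 B:1 rd:0 wr:2>

issued = [0, 1]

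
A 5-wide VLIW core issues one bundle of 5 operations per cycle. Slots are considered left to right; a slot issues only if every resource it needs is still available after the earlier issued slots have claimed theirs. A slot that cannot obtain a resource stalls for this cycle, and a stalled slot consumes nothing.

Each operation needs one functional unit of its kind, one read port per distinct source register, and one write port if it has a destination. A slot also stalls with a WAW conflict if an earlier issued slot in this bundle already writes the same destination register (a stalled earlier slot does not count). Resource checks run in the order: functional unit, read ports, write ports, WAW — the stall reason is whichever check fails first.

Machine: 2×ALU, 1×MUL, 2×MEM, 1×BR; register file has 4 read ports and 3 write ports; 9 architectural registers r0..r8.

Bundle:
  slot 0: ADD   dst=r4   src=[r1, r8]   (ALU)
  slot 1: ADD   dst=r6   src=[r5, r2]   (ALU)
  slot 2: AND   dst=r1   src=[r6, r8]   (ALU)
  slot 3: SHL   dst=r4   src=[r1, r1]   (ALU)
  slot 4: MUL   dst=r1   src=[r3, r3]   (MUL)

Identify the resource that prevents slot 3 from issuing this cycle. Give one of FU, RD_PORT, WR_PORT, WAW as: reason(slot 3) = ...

reason(slot 3) = FU

(0) want 1×ALU +2rd +1wr — yes → AL1|MU1|ME2|BR1|rd2|wr2
(1) want 1×ALU +2rd +1wr — yes → AL0|MU1|ME2|BR1|rd0|wr1
(2) want 1×ALU +2rd +1wr — FU → AL0|MU1|ME2|BR1|rd0|wr1
(3) want 1×ALU +1rd +1wr — FU → AL0|MU1|ME2|BR1|rd0|wr1
(4) want 1×MUL +1rd +1wr — RD_PORT → AL0|MU1|ME2|BR1|rd0|wr1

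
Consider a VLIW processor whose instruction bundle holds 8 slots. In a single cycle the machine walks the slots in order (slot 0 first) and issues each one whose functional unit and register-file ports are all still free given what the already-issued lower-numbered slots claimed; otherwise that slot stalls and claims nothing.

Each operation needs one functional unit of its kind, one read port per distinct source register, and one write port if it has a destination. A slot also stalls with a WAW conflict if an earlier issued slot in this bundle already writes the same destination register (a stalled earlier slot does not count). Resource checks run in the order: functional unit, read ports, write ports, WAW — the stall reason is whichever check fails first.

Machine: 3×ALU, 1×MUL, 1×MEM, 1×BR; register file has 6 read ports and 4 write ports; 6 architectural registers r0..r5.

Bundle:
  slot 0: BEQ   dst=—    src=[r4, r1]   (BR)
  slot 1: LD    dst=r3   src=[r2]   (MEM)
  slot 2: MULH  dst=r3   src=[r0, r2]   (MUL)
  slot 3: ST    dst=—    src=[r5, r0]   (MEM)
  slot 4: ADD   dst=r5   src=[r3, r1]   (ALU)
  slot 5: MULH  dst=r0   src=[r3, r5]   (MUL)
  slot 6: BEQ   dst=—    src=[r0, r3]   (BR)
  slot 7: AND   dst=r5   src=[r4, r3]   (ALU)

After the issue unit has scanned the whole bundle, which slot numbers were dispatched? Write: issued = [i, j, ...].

issued = [0, 1, 4]

  0. BR ⇒ go  {3A/1Mu/1Ld/0B | 4r 4w}
  1. MEM→r3 ⇒ go  {3A/1Mu/0Ld/0B | 3r 3w}
  2. MUL→r3 ⇒ no(WAW)  {3A/1Mu/0Ld/0B | 3r 3w}
  3. MEM ⇒ no(FU)  {3A/1Mu/0Ld/0B | 3r 3w}
  4. ALU→r5 ⇒ go  {2A/1Mu/0Ld/0B | 1r 2w}
  5. MUL→r0 ⇒ no(RD_PORT)  {2A/1Mu/0Ld/0B | 1r 2w}
  6. BR ⇒ no(FU)  {2A/1Mu/0Ld/0B | 1r 2w}
  7. ALU→r5 ⇒ no(RD_PORT)  {2A/1Mu/0Ld/0B | 1r 2w}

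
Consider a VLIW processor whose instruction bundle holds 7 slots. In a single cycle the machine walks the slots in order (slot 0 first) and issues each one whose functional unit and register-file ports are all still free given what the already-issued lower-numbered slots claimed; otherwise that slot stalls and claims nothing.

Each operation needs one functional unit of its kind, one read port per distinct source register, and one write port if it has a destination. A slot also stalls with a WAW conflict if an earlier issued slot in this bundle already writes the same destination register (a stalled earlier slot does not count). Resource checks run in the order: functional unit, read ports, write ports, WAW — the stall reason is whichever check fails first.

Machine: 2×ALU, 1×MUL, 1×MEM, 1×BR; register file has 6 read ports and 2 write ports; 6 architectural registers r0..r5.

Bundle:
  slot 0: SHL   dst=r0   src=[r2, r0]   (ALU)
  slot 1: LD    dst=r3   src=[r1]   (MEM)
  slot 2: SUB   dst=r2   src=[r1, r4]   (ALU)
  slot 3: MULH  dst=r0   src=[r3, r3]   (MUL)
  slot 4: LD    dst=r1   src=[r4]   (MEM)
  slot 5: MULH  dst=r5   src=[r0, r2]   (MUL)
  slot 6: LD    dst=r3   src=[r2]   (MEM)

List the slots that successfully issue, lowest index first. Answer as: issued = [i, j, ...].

issued = [0, 1]

  0. ALU→r0 ⇒ go  {1A/1Mu/1Ld/1B | 4r 1w}
  1. MEM→r3 ⇒ go  {1A/1Mu/0Ld/1B | 3r 0w}
  2. ALU→r2 ⇒ no(WR_PORT)  {1A/1Mu/0Ld/1B | 3r 0w}
  3. MUL→r0 ⇒ no(WR_PORT)  {1A/1Mu/0Ld/1B | 3r 0w}
  4. MEM→r1 ⇒ no(FU)  {1A/1Mu/0Ld/1B | 3r 0w}
  5. MUL→r5 ⇒ no(WR_PORT)  {1A/1Mu/0Ld/1B | 3r 0w}
  6. MEM→r3 ⇒ no(FU)  {1A/1Mu/0Ld/1B | 3r 0w}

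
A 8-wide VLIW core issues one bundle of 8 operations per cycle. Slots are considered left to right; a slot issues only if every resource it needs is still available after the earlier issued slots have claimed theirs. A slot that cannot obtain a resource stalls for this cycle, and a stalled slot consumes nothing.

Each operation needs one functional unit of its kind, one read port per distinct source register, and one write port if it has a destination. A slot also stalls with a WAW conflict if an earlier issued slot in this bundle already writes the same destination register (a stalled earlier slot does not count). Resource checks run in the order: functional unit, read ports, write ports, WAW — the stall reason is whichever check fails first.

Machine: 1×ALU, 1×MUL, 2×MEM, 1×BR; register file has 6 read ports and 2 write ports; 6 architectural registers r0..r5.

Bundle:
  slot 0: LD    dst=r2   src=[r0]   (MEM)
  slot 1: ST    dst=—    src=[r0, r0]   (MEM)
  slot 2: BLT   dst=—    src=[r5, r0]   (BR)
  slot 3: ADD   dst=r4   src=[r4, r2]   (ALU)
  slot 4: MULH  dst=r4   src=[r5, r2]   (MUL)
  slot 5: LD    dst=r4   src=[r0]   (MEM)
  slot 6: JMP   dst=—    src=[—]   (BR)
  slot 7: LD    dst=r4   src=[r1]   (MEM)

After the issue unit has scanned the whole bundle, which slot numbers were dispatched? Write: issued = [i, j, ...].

slot 0 (MEM): ISSUE — free A1,Mu1,Ld1,B1 rp5 wp1
slot 1 (MEM): ISSUE — free A1,Mu1,Ld0,B1 rp4 wp1
slot 2 (BR): ISSUE — free A1,Mu1,Ld0,B0 rp2 wp1
slot 3 (ALU): ISSUE — free A0,Mu1,Ld0,B0 rp0 wp0
slot 4 (MUL): stall RD_PORT — free A0,Mu1,Ld0,B0 rp0 wp0
slot 5 (MEM): stall FU — free A0,Mu1,Ld0,B0 rp0 wp0
slot 6 (BR): stall FU — free A0,Mu1,Ld0,B0 rp0 wp0
slot 7 (MEM): stall FU — free A0,Mu1,Ld0,B0 rp0 wp0

issued = [0, 1, 2, 3]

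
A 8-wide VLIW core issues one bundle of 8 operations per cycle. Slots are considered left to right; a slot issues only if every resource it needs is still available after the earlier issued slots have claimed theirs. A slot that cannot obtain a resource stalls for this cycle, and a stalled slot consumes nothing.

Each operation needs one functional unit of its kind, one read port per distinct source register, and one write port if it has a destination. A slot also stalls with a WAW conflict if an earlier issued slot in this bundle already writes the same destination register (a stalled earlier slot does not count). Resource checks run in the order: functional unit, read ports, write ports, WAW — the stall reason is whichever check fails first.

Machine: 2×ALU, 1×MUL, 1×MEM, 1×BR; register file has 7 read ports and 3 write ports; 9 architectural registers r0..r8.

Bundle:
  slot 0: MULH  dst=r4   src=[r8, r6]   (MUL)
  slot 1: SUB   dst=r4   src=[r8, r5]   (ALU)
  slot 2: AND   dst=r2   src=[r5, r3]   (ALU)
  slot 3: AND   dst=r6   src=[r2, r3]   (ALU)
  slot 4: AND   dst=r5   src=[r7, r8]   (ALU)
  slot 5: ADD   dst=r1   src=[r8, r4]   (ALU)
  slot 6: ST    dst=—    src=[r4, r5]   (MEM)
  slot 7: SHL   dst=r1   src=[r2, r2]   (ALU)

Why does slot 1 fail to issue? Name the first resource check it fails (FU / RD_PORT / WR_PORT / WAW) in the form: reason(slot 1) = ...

reason(slot 1) = WAW

  0. MUL→r4 ⇒ go  {2A/0Mu/1Ld/1B | 5r 2w}
  1. ALU→r4 ⇒ no(WAW)  {2A/0Mu/1Ld/1B | 5r 2w}
  2. ALU→r2 ⇒ go  {1A/0Mu/1Ld/1B | 3r 1w}
  3. ALU→r6 ⇒ go  {0A/0Mu/1Ld/1B | 1r 0w}
  4. ALU→r5 ⇒ no(FU)  {0A/0Mu/1Ld/1B | 1r 0w}
  5. ALU→r1 ⇒ no(FU)  {0A/0Mu/1Ld/1B | 1r 0w}
  6. MEM ⇒ no(RD_PORT)  {0A/0Mu/1Ld/1B | 1r 0w}
  7. ALU→r1 ⇒ no(FU)  {0A/0Mu/1Ld/1B | 1r 0w}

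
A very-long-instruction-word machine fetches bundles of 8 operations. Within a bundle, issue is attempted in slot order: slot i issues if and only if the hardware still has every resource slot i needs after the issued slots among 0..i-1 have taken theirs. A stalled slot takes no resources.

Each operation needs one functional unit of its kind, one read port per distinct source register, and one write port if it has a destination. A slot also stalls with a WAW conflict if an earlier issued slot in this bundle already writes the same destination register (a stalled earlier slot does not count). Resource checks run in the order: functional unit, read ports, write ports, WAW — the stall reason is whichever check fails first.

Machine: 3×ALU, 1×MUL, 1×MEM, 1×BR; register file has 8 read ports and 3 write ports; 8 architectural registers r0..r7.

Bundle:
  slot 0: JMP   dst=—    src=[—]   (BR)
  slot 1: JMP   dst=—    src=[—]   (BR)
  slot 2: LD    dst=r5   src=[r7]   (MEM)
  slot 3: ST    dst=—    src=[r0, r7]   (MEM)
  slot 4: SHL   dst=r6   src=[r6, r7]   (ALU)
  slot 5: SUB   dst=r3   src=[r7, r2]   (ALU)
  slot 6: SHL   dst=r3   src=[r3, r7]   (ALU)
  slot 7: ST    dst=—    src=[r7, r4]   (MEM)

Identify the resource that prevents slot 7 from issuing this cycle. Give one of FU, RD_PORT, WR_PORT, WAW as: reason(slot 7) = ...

#0 BR src=- dispatched  <A:3 Mu:1 Ld:1 B:0 rd:8 wr:3>
#1 BR src=- held:FU  <A:3 Mu:1 Ld:1 B:0 rd:8 wr:3>
#2 MEM src=r7 dispatched  <A:3 Mu:1 Ld:0 B:0 rd:7 wr:2>
#3 MEM src=r0,r7 held:FU  <A:3 Mu:1 Ld:0 B:0 rd:7 wr:2>
#4 ALU src=r6,r7 dispatched  <A:2 Mu:1 Ld:0 B:0 rd:5 wr:1>
#5 ALU src=r7,r2 dispatched  <A:1 Mu:1 Ld:0 B:0 rd:3 wr:0>
#6 ALU src=r3,r7 held:WR_PORT  <A:1 Mu:1 Ld:0 B:0 rd:3 wr:0>
#7 MEM src=r7,r4 held:FU  <A:1 Mu:1 Ld:0 B:0 rd:3 wr:0>

reason(slot 7) = FU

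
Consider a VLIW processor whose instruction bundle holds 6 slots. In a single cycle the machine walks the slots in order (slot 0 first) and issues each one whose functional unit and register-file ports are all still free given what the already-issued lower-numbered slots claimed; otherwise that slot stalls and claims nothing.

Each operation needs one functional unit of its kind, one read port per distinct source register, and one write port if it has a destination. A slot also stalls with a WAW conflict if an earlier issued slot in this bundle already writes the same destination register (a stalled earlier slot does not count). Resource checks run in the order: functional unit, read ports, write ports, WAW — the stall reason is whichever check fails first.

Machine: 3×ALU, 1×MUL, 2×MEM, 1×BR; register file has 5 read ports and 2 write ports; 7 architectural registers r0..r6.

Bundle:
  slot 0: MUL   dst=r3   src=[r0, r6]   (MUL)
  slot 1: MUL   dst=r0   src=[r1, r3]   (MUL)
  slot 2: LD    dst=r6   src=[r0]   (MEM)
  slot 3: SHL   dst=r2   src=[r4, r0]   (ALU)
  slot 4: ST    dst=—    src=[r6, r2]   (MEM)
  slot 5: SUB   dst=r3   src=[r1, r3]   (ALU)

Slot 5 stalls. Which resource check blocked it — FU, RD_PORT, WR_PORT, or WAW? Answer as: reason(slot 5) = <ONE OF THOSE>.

reason(slot 5) = RD_PORT

  0. MUL→r3 ⇒ go  {3A/0Mu/2Ld/1B | 3r 1w}
  1. MUL→r0 ⇒ no(FU)  {3A/0Mu/2Ld/1B | 3r 1w}
  2. MEM→r6 ⇒ go  {3A/0Mu/1Ld/1B | 2r 0w}
  3. ALU→r2 ⇒ no(WR_PORT)  {3A/0Mu/1Ld/1B | 2r 0w}
  4. MEM ⇒ go  {3A/0Mu/0Ld/1B | 0r 0w}
  5. ALU→r3 ⇒ no(RD_PORT)  {3A/0Mu/0Ld/1B | 0r 0w}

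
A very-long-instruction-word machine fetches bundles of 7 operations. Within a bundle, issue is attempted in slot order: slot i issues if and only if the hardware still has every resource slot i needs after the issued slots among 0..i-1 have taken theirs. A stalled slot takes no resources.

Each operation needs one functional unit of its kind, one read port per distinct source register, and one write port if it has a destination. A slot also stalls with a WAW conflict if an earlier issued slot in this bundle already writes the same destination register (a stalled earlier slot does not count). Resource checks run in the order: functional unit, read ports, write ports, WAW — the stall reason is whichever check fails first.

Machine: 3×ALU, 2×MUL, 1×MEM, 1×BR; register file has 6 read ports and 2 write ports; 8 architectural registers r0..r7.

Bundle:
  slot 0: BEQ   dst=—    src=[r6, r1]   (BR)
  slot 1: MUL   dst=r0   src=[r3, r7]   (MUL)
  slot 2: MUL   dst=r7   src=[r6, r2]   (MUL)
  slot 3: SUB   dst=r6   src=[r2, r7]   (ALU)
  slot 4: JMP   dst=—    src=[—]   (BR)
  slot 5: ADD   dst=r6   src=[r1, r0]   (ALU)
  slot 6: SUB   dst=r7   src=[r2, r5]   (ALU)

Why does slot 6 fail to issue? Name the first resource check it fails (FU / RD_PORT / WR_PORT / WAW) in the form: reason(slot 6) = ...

reason(slot 6) = RD_PORT

  0. BR ⇒ go  {3A/2Mu/1Ld/0B | 4r 2w}
  1. MUL→r0 ⇒ go  {3A/1Mu/1Ld/0B | 2r 1w}
  2. MUL→r7 ⇒ go  {3A/0Mu/1Ld/0B | 0r 0w}
  3. ALU→r6 ⇒ no(RD_PORT)  {3A/0Mu/1Ld/0B | 0r 0w}
  4. BR ⇒ no(FU)  {3A/0Mu/1Ld/0B | 0r 0w}
  5. ALU→r6 ⇒ no(RD_PORT)  {3A/0Mu/1Ld/0B | 0r 0w}
  6. ALU→r7 ⇒ no(RD_PORT)  {3A/0Mu/1Ld/0B | 0r 0w}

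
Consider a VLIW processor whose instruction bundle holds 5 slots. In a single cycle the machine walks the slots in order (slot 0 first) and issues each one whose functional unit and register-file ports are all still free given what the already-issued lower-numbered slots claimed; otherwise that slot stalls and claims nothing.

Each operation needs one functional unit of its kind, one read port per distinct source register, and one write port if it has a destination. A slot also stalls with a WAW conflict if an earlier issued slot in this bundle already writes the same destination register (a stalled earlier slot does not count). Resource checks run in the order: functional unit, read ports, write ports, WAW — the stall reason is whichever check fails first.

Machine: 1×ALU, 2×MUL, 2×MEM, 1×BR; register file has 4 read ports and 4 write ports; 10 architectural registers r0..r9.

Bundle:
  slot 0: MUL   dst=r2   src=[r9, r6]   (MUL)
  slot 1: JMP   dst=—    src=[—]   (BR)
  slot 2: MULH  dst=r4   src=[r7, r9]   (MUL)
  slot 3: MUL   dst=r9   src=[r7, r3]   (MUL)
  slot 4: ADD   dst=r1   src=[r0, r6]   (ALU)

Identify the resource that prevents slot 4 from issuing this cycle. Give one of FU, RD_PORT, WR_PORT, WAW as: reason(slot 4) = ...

reason(slot 4) = RD_PORT

[0] MUL needs rd=2 wr=1: ok; after: ALU=1 MUL=1 MEM=2 BR=1, R=2, W=3
[1] BR needs rd=0 wr=0: ok; after: ALU=1 MUL=1 MEM=2 BR=0, R=2, W=3
[2] MUL needs rd=2 wr=1: ok; after: ALU=1 MUL=0 MEM=2 BR=0, R=0, W=2
[3] MUL needs rd=2 wr=1: FU; after: ALU=1 MUL=0 MEM=2 BR=0, R=0, W=2
[4] ALU needs rd=2 wr=1: RD_PORT; after: ALU=1 MUL=0 MEM=2 BR=0, R=0, W=2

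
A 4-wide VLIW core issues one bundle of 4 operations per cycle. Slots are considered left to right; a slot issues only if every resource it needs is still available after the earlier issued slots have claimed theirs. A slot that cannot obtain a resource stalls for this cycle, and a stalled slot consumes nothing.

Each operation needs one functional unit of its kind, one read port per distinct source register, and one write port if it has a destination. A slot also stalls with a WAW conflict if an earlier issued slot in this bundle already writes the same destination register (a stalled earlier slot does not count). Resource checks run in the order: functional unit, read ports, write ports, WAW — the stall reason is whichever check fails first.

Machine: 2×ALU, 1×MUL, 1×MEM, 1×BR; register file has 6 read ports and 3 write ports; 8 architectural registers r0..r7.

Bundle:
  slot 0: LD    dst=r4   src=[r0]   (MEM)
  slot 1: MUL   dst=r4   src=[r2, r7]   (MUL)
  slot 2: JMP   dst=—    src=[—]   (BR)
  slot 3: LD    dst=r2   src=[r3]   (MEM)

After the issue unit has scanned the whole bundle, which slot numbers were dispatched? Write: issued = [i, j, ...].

issued = [0, 2]

slot 0 (MEM): ISSUE — free A2,Mu1,Ld0,B1 rp5 wp2
slot 1 (MUL): stall WAW — free A2,Mu1,Ld0,B1 rp5 wp2
slot 2 (BR): ISSUE — free A2,Mu1,Ld0,B0 rp5 wp2
slot 3 (MEM): stall FU — free A2,Mu1,Ld0,B0 rp5 wp2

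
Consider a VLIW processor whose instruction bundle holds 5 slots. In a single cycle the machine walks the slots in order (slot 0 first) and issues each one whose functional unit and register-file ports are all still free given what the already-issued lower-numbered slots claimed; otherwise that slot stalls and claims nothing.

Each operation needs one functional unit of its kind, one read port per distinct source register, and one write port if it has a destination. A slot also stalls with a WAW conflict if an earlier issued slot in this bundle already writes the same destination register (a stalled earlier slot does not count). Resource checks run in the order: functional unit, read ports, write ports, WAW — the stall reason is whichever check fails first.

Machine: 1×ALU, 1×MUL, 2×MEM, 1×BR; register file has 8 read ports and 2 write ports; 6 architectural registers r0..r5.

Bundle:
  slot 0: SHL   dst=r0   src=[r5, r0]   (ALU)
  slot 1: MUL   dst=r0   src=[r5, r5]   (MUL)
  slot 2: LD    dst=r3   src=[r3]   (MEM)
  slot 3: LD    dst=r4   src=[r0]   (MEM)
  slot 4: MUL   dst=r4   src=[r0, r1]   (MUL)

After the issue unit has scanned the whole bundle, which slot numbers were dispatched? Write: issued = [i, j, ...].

issued = [0, 2]

slot 0 (ALU): ISSUE — free A0,Mu1,Ld2,B1 rp6 wp1
slot 1 (MUL): stall WAW — free A0,Mu1,Ld2,B1 rp6 wp1
slot 2 (MEM): ISSUE — free A0,Mu1,Ld1,B1 rp5 wp0
slot 3 (MEM): stall WR_PORT — free A0,Mu1,Ld1,B1 rp5 wp0
slot 4 (MUL): stall WR_PORT — free A0,Mu1,Ld1,B1 rp5 wp0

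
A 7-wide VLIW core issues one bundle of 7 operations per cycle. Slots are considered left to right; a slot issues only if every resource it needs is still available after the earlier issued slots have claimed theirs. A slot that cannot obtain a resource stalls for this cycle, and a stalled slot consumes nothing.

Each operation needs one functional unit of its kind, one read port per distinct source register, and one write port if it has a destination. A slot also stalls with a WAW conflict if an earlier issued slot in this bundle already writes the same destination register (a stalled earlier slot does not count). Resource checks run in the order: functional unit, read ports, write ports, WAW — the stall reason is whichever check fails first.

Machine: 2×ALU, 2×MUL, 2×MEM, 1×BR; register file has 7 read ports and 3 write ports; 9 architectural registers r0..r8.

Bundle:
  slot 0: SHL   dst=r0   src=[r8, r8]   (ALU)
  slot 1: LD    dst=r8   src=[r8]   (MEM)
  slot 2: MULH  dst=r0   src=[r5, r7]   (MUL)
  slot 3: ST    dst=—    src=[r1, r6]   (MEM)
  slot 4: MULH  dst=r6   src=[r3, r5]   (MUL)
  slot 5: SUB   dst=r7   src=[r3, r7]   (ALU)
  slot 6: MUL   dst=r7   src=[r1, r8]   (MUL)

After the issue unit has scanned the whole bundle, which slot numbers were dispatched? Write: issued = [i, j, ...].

issued = [0, 1, 3, 4]

#0 ALU src=r8,r8 dispatched  <A:1 Mu:2 Ld:2 B:1 rd:6 wr:2>
#1 MEM src=r8 dispatched  <A:1 Mu:2 Ld:1 B:1 rd:5 wr:1>
#2 MUL src=r5,r7 held:WAW  <A:1 Mu:2 Ld:1 B:1 rd:5 wr:1>
#3 MEM src=r1,r6 dispatched  <A:1 Mu:2 Ld:0 B:1 rd:3 wr:1>
#4 MUL src=r3,r5 dispatched  <A:1 Mu:1 Ld:0 B:1 rd:1 wr:0>
#5 ALU src=r3,r7 held:RD_PORT  <A:1 Mu:1 Ld:0 B:1 rd:1 wr:0>
#6 MUL src=r1,r8 held:RD_PORT  <A:1 Mu:1 Ld:0 B:1 rd:1 wr:0>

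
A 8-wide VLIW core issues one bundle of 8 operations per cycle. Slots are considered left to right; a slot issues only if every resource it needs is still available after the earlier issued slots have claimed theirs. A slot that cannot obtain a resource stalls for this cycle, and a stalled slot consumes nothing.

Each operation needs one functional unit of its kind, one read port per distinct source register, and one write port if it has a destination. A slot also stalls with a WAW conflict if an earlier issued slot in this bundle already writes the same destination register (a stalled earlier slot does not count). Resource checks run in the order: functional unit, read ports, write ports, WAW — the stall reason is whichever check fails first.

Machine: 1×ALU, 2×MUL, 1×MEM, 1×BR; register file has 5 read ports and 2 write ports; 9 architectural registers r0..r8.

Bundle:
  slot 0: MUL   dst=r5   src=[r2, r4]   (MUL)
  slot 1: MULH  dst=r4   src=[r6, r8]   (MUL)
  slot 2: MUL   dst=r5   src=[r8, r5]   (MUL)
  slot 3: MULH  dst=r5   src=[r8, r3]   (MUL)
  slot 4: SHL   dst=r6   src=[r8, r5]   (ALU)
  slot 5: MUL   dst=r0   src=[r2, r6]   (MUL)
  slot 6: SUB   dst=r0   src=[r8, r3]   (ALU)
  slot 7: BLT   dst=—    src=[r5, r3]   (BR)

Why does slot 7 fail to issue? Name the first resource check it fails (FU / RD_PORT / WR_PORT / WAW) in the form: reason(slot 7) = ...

(0) want 1×MUL +2rd +1wr — yes → AL1|MU1|ME1|BR1|rd3|wr1
(1) want 1×MUL +2rd +1wr — yes → AL1|MU0|ME1|BR1|rd1|wr0
(2) want 1×MUL +2rd +1wr — FU → AL1|MU0|ME1|BR1|rd1|wr0
(3) want 1×MUL +2rd +1wr — FU → AL1|MU0|ME1|BR1|rd1|wr0
(4) want 1×ALU +2rd +1wr — RD_PORT → AL1|MU0|ME1|BR1|rd1|wr0
(5) want 1×MUL +2rd +1wr — FU → AL1|MU0|ME1|BR1|rd1|wr0
(6) want 1×ALU +2rd +1wr — RD_PORT → AL1|MU0|ME1|BR1|rd1|wr0
(7) want 1×BR +2rd +0wr — RD_PORT → AL1|MU0|ME1|BR1|rd1|wr0

reason(slot 7) = RD_PORT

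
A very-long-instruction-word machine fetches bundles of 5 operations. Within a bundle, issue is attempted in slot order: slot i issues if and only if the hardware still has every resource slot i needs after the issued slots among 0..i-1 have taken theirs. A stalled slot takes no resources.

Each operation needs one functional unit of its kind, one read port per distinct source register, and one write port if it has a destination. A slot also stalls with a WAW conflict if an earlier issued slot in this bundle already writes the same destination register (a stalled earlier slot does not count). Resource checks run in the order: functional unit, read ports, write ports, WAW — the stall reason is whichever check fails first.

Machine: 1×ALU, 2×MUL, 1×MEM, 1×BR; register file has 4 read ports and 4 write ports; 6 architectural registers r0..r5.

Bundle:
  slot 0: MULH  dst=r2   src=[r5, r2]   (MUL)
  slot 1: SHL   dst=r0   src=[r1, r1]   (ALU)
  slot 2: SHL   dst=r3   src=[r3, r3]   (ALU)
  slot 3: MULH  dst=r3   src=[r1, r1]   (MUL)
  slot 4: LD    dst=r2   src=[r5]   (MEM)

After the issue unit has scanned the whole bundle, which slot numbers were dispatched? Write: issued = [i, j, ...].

issued = [0, 1, 3]

[0] MUL needs rd=2 wr=1: ok; after: ALU=1 MUL=1 MEM=1 BR=1, R=2, W=3
[1] ALU needs rd=1 wr=1: ok; after: ALU=0 MUL=1 MEM=1 BR=1, R=1, W=2
[2] ALU needs rd=1 wr=1: FU; after: ALU=0 MUL=1 MEM=1 BR=1, R=1, W=2
[3] MUL needs rd=1 wr=1: ok; after: ALU=0 MUL=0 MEM=1 BR=1, R=0, W=1
[4] MEM needs rd=1 wr=1: RD_PORT; after: ALU=0 MUL=0 MEM=1 BR=1, R=0, W=1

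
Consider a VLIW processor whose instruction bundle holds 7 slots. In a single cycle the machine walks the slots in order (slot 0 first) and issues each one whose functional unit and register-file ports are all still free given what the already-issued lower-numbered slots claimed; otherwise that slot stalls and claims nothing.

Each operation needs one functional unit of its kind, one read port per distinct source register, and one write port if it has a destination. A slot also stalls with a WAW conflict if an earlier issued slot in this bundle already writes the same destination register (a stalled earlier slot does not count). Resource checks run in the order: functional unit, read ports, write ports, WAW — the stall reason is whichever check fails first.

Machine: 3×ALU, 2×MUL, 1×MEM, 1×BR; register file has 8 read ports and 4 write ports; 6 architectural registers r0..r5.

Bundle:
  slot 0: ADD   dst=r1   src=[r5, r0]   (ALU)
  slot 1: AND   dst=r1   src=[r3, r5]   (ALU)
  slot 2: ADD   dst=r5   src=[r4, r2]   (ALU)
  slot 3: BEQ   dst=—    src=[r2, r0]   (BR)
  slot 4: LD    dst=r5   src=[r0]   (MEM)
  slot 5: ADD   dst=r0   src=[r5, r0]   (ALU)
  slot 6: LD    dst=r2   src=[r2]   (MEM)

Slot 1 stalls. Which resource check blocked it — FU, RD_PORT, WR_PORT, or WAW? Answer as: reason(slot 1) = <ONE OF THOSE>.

  0. ALU→r1 ⇒ go  {2A/2Mu/1Ld/1B | 6r 3w}
  1. ALU→r1 ⇒ no(WAW)  {2A/2Mu/1Ld/1B | 6r 3w}
  2. ALU→r5 ⇒ go  {1A/2Mu/1Ld/1B | 4r 2w}
  3. BR ⇒ go  {1A/2Mu/1Ld/0B | 2r 2w}
  4. MEM→r5 ⇒ no(WAW)  {1A/2Mu/1Ld/0B | 2r 2w}
  5. ALU→r0 ⇒ go  {0A/2Mu/1Ld/0B | 0r 1w}
  6. MEM→r2 ⇒ no(RD_PORT)  {0A/2Mu/1Ld/0B | 0r 1w}

reason(slot 1) = WAW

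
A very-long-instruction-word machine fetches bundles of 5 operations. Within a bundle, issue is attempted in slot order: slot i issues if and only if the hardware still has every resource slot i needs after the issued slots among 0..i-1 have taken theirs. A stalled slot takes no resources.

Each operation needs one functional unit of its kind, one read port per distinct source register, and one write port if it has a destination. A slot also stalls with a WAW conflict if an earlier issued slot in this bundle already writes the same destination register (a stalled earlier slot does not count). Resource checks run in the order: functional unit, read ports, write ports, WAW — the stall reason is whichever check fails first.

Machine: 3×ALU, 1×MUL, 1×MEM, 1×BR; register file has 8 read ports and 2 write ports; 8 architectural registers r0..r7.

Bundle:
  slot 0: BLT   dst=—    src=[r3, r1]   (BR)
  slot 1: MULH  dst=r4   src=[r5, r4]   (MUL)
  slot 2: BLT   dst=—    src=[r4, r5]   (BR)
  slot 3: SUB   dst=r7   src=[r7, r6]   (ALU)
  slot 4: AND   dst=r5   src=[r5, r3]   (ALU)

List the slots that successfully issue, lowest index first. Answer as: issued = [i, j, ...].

#0 BR src=r3,r1 dispatched  <A:3 Mu:1 Ld:1 B:0 rd:6 wr:2>
#1 MUL src=r5,r4 dispatched  <A:3 Mu:0 Ld:1 B:0 rd:4 wr:1>
#2 BR src=r4,r5 held:FU  <A:3 Mu:0 Ld:1 B:0 rd:4 wr:1>
#3 ALU src=r7,r6 dispatched  <A:2 Mu:0 Ld:1 B:0 rd:2 wr:0>
#4 ALU src=r5,r3 held:WR_PORT  <A:2 Mu:0 Ld:1 B:0 rd:2 wr:0>

issued = [0, 1, 3]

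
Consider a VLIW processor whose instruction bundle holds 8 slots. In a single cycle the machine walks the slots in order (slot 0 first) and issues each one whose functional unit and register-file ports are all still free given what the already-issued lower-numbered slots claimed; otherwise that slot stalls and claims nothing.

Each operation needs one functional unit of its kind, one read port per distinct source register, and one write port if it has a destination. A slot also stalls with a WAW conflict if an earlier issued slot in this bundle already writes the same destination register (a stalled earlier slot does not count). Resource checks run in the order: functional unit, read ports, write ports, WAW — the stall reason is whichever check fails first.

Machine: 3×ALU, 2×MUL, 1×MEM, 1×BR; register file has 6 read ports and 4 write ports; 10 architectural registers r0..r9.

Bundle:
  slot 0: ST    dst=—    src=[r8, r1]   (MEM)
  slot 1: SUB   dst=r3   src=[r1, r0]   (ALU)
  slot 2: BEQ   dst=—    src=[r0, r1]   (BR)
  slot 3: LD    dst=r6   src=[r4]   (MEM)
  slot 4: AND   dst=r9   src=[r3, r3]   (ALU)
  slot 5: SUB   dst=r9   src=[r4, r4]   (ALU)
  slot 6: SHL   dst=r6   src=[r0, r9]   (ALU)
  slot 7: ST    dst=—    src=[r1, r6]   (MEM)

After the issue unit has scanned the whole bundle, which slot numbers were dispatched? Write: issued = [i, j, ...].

issued = [0, 1, 2]

slot 0 (MEM): ISSUE — free A3,Mu2,Ld0,B1 rp4 wp4
slot 1 (ALU): ISSUE — free A2,Mu2,Ld0,B1 rp2 wp3
slot 2 (BR): ISSUE — free A2,Mu2,Ld0,B0 rp0 wp3
slot 3 (MEM): stall FU — free A2,Mu2,Ld0,B0 rp0 wp3
slot 4 (ALU): stall RD_PORT — free A2,Mu2,Ld0,B0 rp0 wp3
slot 5 (ALU): stall RD_PORT — free A2,Mu2,Ld0,B0 rp0 wp3
slot 6 (ALU): stall RD_PORT — free A2,Mu2,Ld0,B0 rp0 wp3
slot 7 (MEM): stall FU — free A2,Mu2,Ld0,B0 rp0 wp3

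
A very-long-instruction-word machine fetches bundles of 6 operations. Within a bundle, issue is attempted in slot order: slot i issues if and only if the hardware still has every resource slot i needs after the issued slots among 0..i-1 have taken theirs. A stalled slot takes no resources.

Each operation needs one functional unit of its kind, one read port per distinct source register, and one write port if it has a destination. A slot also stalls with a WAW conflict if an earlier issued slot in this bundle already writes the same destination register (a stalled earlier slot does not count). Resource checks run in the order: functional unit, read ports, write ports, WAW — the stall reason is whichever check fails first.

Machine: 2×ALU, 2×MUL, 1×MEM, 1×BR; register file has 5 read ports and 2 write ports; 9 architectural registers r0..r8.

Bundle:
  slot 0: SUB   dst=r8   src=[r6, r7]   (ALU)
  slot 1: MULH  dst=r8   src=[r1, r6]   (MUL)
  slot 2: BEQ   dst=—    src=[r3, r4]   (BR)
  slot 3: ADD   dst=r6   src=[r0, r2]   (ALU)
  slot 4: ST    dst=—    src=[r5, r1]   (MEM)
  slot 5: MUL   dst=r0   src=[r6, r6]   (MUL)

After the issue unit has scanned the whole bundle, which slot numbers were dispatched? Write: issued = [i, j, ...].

issued = [0, 2, 5]

slot 0 (ALU): ISSUE — free A1,Mu2,Ld1,B1 rp3 wp1
slot 1 (MUL): stall WAW — free A1,Mu2,Ld1,B1 rp3 wp1
slot 2 (BR): ISSUE — free A1,Mu2,Ld1,B0 rp1 wp1
slot 3 (ALU): stall RD_PORT — free A1,Mu2,Ld1,B0 rp1 wp1
slot 4 (MEM): stall RD_PORT — free A1,Mu2,Ld1,B0 rp1 wp1
slot 5 (MUL): ISSUE — free A1,Mu1,Ld1,B0 rp0 wp0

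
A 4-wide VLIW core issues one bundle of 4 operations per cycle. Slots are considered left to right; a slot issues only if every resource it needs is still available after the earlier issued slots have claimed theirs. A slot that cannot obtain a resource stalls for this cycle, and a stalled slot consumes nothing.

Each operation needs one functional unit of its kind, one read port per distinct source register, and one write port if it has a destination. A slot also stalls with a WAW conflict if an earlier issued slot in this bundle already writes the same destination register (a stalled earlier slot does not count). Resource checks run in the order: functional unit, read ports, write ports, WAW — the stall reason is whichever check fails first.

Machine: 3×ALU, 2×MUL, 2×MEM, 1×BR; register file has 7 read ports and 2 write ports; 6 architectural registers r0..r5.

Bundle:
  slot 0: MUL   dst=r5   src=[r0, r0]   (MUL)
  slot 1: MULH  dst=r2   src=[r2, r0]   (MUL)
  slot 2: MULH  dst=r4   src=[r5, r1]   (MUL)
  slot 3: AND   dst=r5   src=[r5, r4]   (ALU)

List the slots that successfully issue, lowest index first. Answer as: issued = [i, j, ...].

issued = [0, 1]

(0) want 1×MUL +1rd +1wr — yes → AL3|MU1|ME2|BR1|rd6|wr1
(1) want 1×MUL +2rd +1wr — yes → AL3|MU0|ME2|BR1|rd4|wr0
(2) want 1×MUL +2rd +1wr — FU → AL3|MU0|ME2|BR1|rd4|wr0
(3) want 1×ALU +2rd +1wr — WR_PORT → AL3|MU0|ME2|BR1|rd4|wr0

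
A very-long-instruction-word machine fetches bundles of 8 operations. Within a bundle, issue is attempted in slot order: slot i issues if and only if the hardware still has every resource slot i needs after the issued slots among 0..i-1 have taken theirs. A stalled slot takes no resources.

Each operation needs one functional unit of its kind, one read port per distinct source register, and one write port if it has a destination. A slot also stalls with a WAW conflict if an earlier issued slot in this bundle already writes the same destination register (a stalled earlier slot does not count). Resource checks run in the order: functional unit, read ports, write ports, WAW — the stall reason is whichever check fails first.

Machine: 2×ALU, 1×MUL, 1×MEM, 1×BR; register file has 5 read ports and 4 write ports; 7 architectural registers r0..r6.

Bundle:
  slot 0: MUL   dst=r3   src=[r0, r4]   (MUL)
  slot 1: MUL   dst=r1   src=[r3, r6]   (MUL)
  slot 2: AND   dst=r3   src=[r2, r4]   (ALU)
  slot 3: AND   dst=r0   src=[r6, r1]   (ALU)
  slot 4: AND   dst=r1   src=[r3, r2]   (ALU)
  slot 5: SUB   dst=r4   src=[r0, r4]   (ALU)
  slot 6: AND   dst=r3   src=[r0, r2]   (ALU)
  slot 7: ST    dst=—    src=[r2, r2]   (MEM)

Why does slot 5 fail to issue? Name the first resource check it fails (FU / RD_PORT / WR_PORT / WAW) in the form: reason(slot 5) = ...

[0] MUL needs rd=2 wr=1: ok; after: ALU=2 MUL=0 MEM=1 BR=1, R=3, W=3
[1] MUL needs rd=2 wr=1: FU; after: ALU=2 MUL=0 MEM=1 BR=1, R=3, W=3
[2] ALU needs rd=2 wr=1: WAW; after: ALU=2 MUL=0 MEM=1 BR=1, R=3, W=3
[3] ALU needs rd=2 wr=1: ok; after: ALU=1 MUL=0 MEM=1 BR=1, R=1, W=2
[4] ALU needs rd=2 wr=1: RD_PORT; after: ALU=1 MUL=0 MEM=1 BR=1, R=1, W=2
[5] ALU needs rd=2 wr=1: RD_PORT; after: ALU=1 MUL=0 MEM=1 BR=1, R=1, W=2
[6] ALU needs rd=2 wr=1: RD_PORT; after: ALU=1 MUL=0 MEM=1 BR=1, R=1, W=2
[7] MEM needs rd=1 wr=0: ok; after: ALU=1 MUL=0 MEM=0 BR=1, R=0, W=2

reason(slot 5) = RD_PORT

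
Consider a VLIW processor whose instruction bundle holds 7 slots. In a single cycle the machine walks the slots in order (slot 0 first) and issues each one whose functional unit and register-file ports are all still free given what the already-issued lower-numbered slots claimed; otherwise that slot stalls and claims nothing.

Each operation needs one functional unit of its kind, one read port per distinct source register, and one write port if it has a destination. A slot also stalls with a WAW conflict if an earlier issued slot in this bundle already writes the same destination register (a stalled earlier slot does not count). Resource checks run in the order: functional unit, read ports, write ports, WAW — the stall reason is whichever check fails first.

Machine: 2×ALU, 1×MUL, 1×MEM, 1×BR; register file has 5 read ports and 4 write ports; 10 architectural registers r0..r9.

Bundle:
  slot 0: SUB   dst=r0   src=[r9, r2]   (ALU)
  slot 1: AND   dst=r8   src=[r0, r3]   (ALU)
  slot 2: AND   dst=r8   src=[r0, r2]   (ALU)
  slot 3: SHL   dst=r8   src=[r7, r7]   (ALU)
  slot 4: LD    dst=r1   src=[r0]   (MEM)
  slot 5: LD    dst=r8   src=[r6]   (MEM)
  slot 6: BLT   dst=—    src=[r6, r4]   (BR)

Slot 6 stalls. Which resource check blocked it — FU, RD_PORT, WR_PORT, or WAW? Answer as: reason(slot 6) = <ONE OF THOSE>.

reason(slot 6) = RD_PORT

slot 0 (ALU): ISSUE — free A1,Mu1,Ld1,B1 rp3 wp3
slot 1 (ALU): ISSUE — free A0,Mu1,Ld1,B1 rp1 wp2
slot 2 (ALU): stall FU — free A0,Mu1,Ld1,B1 rp1 wp2
slot 3 (ALU): stall FU — free A0,Mu1,Ld1,B1 rp1 wp2
slot 4 (MEM): ISSUE — free A0,Mu1,Ld0,B1 rp0 wp1
slot 5 (MEM): stall FU — free A0,Mu1,Ld0,B1 rp0 wp1
slot 6 (BR): stall RD_PORT — free A0,Mu1,Ld0,B1 rp0 wp1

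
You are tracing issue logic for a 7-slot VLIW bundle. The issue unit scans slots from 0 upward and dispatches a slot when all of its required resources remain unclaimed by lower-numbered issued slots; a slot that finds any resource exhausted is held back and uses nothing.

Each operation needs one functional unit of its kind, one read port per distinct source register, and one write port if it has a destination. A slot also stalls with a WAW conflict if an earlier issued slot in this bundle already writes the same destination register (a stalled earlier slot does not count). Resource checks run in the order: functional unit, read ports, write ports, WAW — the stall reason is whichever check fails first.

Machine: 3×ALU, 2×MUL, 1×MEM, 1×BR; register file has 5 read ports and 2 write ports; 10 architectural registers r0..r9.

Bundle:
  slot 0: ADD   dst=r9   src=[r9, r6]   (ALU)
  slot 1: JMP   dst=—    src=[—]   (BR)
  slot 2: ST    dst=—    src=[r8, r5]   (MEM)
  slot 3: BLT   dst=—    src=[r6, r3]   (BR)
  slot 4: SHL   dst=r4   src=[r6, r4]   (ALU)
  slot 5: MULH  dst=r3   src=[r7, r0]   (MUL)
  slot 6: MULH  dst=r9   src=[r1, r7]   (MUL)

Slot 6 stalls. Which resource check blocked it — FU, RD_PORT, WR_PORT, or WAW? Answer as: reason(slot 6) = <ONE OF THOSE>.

#0 ALU src=r9,r6 dispatched  <A:2 Mu:2 Ld:1 B:1 rd:3 wr:1>
#1 BR src=- dispatched  <A:2 Mu:2 Ld:1 B:0 rd:3 wr:1>
#2 MEM src=r8,r5 dispatched  <A:2 Mu:2 Ld:0 B:0 rd:1 wr:1>
#3 BR src=r6,r3 held:FU  <A:2 Mu:2 Ld:0 B:0 rd:1 wr:1>
#4 ALU src=r6,r4 held:RD_PORT  <A:2 Mu:2 Ld:0 B:0 rd:1 wr:1>
#5 MUL src=r7,r0 held:RD_PORT  <A:2 Mu:2 Ld:0 B:0 rd:1 wr:1>
#6 MUL src=r1,r7 held:RD_PORT  <A:2 Mu:2 Ld:0 B:0 rd:1 wr:1>

reason(slot 6) = RD_PORT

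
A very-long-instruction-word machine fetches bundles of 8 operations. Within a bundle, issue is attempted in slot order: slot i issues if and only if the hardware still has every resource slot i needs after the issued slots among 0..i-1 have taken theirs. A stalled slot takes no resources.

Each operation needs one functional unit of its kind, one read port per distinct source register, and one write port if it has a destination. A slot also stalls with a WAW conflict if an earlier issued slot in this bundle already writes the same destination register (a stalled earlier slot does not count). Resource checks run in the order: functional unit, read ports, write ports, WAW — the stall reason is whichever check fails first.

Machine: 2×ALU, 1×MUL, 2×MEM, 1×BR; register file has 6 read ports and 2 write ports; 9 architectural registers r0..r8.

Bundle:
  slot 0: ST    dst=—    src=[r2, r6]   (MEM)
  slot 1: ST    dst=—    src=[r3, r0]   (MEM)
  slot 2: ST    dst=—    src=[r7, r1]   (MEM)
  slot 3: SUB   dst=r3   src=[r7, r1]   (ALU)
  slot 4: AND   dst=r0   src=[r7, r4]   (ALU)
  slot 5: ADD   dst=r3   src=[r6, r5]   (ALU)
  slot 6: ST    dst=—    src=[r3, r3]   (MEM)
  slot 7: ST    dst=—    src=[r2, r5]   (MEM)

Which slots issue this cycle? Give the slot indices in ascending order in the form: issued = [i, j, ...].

issued = [0, 1, 3]

slot 0 (MEM): ISSUE — free A2,Mu1,Ld1,B1 rp4 wp2
slot 1 (MEM): ISSUE — free A2,Mu1,Ld0,B1 rp2 wp2
slot 2 (MEM): stall FU — free A2,Mu1,Ld0,B1 rp2 wp2
slot 3 (ALU): ISSUE — free A1,Mu1,Ld0,B1 rp0 wp1
slot 4 (ALU): stall RD_PORT — free A1,Mu1,Ld0,B1 rp0 wp1
slot 5 (ALU): stall RD_PORT — free A1,Mu1,Ld0,B1 rp0 wp1
slot 6 (MEM): stall FU — free A1,Mu1,Ld0,B1 rp0 wp1
slot 7 (MEM): stall FU — free A1,Mu1,Ld0,B1 rp0 wp1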